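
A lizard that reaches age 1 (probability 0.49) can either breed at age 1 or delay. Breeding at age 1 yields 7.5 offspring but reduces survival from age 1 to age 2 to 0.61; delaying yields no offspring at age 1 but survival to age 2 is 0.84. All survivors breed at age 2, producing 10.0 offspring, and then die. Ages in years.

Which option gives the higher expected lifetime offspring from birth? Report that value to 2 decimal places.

6.66

breed at age 1: R₀ = 0.49 × (7.5 + 0.61 × 10.0) = 0.49 × 13.6000 = 6.6640
delay to age 2: R₀ = 0.49 × (0.84 × 10.0) = 0.49 × 8.4000 = 4.1160
Higher: breed at age 1 (6.6640).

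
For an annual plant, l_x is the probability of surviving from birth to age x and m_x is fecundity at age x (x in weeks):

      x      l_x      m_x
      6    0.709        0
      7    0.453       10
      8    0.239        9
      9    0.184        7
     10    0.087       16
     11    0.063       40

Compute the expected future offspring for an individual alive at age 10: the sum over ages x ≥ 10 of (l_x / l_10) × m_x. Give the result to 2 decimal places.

44.97

l_10 = 0.087. Conditional survival from age 10 to x is l_x / l_10.
  x=10: (0.087/0.087) × 16 = 16.0000
  x=11: (0.063/0.087) × 40 = 28.9655
Sum = 16.0000 + 28.9655 = 44.9655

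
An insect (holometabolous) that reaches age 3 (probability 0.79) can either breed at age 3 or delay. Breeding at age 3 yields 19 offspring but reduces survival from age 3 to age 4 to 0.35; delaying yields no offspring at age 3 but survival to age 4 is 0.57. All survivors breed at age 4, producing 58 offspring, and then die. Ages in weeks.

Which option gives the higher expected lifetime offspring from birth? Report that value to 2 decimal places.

breed at age 3: R₀ = 0.79 × (19 + 0.35 × 58) = 0.79 × 39.3000 = 31.0470
delay to age 4: R₀ = 0.79 × (0.57 × 58) = 0.79 × 33.0600 = 26.1174
Higher: breed at age 3 (31.0470).

31.05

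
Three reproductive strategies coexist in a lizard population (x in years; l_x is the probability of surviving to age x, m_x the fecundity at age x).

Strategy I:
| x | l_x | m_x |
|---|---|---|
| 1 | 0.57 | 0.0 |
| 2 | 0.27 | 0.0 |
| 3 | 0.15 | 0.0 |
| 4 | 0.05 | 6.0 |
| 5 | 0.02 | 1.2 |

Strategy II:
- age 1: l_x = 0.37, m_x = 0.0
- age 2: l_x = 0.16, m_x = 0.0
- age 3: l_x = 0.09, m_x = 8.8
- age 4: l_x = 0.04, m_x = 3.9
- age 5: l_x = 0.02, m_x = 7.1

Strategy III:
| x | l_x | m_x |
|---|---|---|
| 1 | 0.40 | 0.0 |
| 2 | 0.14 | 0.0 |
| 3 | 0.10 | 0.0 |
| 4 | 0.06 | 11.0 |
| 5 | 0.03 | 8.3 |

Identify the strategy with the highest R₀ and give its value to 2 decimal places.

1.09

Strategy I: R₀ = 0.57×0.0 + 0.27×0.0 + 0.15×0.0 + 0.05×6.0 + 0.02×1.2 = 0.3240
Strategy II: R₀ = 0.37×0.0 + 0.16×0.0 + 0.09×8.8 + 0.04×3.9 + 0.02×7.1 = 1.0900
Strategy III: R₀ = 0.40×0.0 + 0.14×0.0 + 0.10×0.0 + 0.06×11.0 + 0.03×8.3 = 0.9090
Highest R₀: strategy II with 1.0900.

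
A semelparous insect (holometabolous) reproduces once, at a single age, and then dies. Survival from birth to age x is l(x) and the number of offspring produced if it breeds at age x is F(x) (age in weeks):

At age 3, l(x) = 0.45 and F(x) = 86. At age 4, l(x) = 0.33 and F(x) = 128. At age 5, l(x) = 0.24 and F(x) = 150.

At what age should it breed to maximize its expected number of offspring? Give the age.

4

Expected offspring if breeding at age x = l(x) × F(x):
  age 3: 0.45 × 86 = 38.700
  age 4: 0.33 × 128 = 42.240
  age 5: 0.24 × 150 = 36.000
Maximum at age 4 (42.240).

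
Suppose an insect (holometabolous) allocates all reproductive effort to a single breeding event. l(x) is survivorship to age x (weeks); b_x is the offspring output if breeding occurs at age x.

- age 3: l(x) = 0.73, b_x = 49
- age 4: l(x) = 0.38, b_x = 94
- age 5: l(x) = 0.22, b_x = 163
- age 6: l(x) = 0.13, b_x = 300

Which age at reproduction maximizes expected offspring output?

Expected offspring if breeding at age x = l(x) × b_x:
  age 3: 0.73 × 49 = 35.770
  age 4: 0.38 × 94 = 35.720
  age 5: 0.22 × 163 = 35.860
  age 6: 0.13 × 300 = 39.000
Maximum at age 6 (39.000).

6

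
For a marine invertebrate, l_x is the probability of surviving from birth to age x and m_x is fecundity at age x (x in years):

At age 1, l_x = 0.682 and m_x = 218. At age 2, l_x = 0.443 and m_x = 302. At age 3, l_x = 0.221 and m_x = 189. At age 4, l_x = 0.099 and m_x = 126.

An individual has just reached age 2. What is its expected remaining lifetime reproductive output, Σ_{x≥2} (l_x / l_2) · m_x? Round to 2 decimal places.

l_2 = 0.443. Conditional survival from age 2 to x is l_x / l_2.
  x=2: (0.443/0.443) × 302 = 302.0000
  x=3: (0.221/0.443) × 189 = 94.2867
  x=4: (0.099/0.443) × 126 = 28.1580
Sum = 302.0000 + 94.2867 + 28.1580 = 424.4447

424.44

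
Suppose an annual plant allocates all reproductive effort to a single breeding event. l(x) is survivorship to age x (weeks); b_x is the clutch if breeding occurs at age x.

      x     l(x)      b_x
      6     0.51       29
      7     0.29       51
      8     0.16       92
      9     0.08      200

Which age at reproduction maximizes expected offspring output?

Expected offspring if breeding at age x = l(x) × b_x:
  age 6: 0.51 × 29 = 14.790
  age 7: 0.29 × 51 = 14.790
  age 8: 0.16 × 92 = 14.720
  age 9: 0.08 × 200 = 16.000
Maximum at age 9 (16.000).

9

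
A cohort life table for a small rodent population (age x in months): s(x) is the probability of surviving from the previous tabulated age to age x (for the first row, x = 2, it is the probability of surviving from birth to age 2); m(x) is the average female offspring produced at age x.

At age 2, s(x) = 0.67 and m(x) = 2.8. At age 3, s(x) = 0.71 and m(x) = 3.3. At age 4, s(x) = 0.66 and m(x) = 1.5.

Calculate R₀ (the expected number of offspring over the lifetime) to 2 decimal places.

Survivorship from birth: l_x = s_2·s_3·…·s_x.
  l_2 = 0.67000
  l_3 = 0.47570
  l_4 = 0.31396
R₀ = Σ l_x m(x):
  age 2: 0.67000 × 2.8 = 1.8760
  age 3: 0.47570 × 3.3 = 1.5698
  age 4: 0.31396 × 1.5 = 0.4709
R₀ = 1.8760 + 1.5698 + 0.4709 = 3.9167

3.92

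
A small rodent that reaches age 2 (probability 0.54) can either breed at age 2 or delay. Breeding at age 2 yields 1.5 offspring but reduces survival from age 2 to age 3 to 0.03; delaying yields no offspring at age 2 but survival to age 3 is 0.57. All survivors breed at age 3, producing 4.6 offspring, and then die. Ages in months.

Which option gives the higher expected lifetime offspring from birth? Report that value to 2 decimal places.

breed at age 2: R₀ = 0.54 × (1.5 + 0.03 × 4.6) = 0.54 × 1.6380 = 0.8845
delay to age 3: R₀ = 0.54 × (0.57 × 4.6) = 0.54 × 2.6220 = 1.4159
Higher: delay to age 3 (1.4159).

1.42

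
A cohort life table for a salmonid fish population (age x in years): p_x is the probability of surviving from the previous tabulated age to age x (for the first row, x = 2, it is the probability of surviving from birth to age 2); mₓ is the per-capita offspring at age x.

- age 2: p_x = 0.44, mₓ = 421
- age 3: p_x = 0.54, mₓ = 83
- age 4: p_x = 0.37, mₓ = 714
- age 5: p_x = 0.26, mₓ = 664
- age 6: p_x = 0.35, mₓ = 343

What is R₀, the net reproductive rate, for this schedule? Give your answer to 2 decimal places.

Survivorship from birth: l_x = p_2·p_3·…·p_x.
  l_2 = 0.44000
  l_3 = 0.23760
  l_4 = 0.08791
  l_5 = 0.02286
  l_6 = 0.00800
R₀ = Σ l_x mₓ:
  age 2: 0.44000 × 421 = 185.2400
  age 3: 0.23760 × 83 = 19.7208
  age 4: 0.08791 × 714 = 62.7677
  age 5: 0.02286 × 664 = 15.1790
  age 6: 0.00800 × 343 = 2.7440
R₀ = 185.2400 + 19.7208 + 62.7677 + 15.1790 + 2.7440 = 285.6516

285.65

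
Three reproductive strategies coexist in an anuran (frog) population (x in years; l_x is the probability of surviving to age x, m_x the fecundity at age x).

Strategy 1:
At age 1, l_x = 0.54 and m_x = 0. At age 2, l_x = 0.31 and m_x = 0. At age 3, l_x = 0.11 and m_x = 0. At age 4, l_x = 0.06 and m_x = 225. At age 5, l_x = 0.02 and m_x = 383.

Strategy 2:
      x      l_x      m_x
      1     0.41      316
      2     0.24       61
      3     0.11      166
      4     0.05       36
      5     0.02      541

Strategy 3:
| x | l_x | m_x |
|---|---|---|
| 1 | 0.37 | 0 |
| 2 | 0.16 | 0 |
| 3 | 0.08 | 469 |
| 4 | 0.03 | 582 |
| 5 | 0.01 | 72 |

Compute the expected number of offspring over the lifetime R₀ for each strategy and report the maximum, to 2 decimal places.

175.08

Strategy 1: R₀ = 0.54×0 + 0.31×0 + 0.11×0 + 0.06×225 + 0.02×383 = 21.1600
Strategy 2: R₀ = 0.41×316 + 0.24×61 + 0.11×166 + 0.05×36 + 0.02×541 = 175.0800
Strategy 3: R₀ = 0.37×0 + 0.16×0 + 0.08×469 + 0.03×582 + 0.01×72 = 55.7000
Highest R₀: strategy 2 with 175.0800.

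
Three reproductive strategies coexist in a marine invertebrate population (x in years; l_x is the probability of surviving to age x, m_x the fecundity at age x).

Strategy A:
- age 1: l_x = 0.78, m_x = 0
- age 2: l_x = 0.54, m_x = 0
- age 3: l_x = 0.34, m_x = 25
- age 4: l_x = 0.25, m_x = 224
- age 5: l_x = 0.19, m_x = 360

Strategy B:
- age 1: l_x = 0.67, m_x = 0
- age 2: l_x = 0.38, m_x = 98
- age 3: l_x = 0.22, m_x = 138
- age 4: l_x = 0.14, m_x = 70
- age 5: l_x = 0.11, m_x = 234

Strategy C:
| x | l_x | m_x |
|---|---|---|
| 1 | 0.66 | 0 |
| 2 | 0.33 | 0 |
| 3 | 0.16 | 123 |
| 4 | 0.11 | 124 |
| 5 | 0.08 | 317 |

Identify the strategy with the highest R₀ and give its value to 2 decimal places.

132.90

Strategy A: R₀ = 0.78×0 + 0.54×0 + 0.34×25 + 0.25×224 + 0.19×360 = 132.9000
Strategy B: R₀ = 0.67×0 + 0.38×98 + 0.22×138 + 0.14×70 + 0.11×234 = 103.1400
Strategy C: R₀ = 0.66×0 + 0.33×0 + 0.16×123 + 0.11×124 + 0.08×317 = 58.6800
Highest R₀: strategy A with 132.9000.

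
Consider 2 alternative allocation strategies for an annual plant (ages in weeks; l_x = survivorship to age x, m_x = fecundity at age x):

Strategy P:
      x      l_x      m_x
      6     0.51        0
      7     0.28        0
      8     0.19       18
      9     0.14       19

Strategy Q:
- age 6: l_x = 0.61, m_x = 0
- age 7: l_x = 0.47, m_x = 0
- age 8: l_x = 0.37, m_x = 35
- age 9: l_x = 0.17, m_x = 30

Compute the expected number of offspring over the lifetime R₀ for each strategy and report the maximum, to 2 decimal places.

Strategy P: R₀ = 0.51×0 + 0.28×0 + 0.19×18 + 0.14×19 = 6.0800
Strategy Q: R₀ = 0.61×0 + 0.47×0 + 0.37×35 + 0.17×30 = 18.0500
Highest R₀: strategy Q with 18.0500.

18.05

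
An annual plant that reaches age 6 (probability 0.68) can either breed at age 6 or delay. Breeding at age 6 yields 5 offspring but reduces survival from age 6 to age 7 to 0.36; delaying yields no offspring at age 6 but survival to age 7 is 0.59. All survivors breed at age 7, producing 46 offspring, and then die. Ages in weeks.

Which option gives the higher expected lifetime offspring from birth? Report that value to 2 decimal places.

breed at age 6: R₀ = 0.68 × (5 + 0.36 × 46) = 0.68 × 21.5600 = 14.6608
delay to age 7: R₀ = 0.68 × (0.59 × 46) = 0.68 × 27.1400 = 18.4552
Higher: delay to age 7 (18.4552).

18.46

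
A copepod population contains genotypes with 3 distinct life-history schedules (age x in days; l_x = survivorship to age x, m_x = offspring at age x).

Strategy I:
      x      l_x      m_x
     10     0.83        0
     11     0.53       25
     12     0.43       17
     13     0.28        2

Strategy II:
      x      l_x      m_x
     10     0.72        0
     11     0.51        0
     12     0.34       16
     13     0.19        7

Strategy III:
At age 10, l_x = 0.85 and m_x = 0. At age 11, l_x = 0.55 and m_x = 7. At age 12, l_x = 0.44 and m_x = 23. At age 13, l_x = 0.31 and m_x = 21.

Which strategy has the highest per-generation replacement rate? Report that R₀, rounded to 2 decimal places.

Strategy I: R₀ = 0.83×0 + 0.53×25 + 0.43×17 + 0.28×2 = 21.1200
Strategy II: R₀ = 0.72×0 + 0.51×0 + 0.34×16 + 0.19×7 = 6.7700
Strategy III: R₀ = 0.85×0 + 0.55×7 + 0.44×23 + 0.31×21 = 20.4800
Highest R₀: strategy I with 21.1200.

21.12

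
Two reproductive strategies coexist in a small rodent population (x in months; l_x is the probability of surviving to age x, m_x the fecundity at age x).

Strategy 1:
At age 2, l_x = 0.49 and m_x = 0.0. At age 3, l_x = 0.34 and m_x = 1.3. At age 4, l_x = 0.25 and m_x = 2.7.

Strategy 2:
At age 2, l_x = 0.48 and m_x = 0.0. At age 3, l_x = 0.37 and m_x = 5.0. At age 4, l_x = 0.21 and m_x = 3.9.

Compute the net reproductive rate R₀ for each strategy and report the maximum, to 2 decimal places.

Strategy 1: R₀ = 0.49×0.0 + 0.34×1.3 + 0.25×2.7 = 1.1170
Strategy 2: R₀ = 0.48×0.0 + 0.37×5.0 + 0.21×3.9 = 2.6690
Highest R₀: strategy 2 with 2.6690.

2.67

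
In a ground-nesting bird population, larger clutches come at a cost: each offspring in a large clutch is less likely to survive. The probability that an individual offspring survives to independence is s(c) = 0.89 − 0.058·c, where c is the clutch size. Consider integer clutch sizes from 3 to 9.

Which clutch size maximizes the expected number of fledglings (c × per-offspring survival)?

8

Expected fledglings = c × s(c):
  c=3: 3 × 0.716 = 2.148
  c=4: 4 × 0.658 = 2.632
  c=5: 5 × 0.600 = 3.000
  c=6: 6 × 0.542 = 3.252
  c=7: 7 × 0.484 = 3.388
  c=8: 8 × 0.426 = 3.408
  c=9: 9 × 0.368 = 3.312
Maximum at c = 8 (3.408 fledglings).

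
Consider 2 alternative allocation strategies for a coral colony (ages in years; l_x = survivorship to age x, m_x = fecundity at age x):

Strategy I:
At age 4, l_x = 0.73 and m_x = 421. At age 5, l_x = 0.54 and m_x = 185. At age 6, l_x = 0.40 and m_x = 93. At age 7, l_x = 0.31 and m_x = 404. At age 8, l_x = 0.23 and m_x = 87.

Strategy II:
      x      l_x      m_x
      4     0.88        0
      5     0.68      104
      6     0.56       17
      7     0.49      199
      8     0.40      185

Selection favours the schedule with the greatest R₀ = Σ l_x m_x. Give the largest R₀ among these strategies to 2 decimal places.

Strategy I: R₀ = 0.73×421 + 0.54×185 + 0.40×93 + 0.31×404 + 0.23×87 = 589.6800
Strategy II: R₀ = 0.88×0 + 0.68×104 + 0.56×17 + 0.49×199 + 0.40×185 = 251.7500
Highest R₀: strategy I with 589.6800.

589.68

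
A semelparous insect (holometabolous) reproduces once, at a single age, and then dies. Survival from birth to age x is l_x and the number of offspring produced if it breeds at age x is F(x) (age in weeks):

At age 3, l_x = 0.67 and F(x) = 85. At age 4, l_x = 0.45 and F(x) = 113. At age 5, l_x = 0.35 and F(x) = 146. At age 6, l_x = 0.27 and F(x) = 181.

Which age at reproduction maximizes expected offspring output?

3

Expected offspring if breeding at age x = l_x × F(x):
  age 3: 0.67 × 85 = 56.950
  age 4: 0.45 × 113 = 50.850
  age 5: 0.35 × 146 = 51.100
  age 6: 0.27 × 181 = 48.870
Maximum at age 3 (56.950).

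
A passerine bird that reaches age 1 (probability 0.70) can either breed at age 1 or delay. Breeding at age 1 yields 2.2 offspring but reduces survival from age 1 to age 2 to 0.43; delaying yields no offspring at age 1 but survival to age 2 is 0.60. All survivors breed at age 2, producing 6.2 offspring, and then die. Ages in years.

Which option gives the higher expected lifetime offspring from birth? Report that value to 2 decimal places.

3.41

breed at age 1: R₀ = 0.70 × (2.2 + 0.43 × 6.2) = 0.70 × 4.8660 = 3.4062
delay to age 2: R₀ = 0.70 × (0.60 × 6.2) = 0.70 × 3.7200 = 2.6040
Higher: breed at age 1 (3.4062).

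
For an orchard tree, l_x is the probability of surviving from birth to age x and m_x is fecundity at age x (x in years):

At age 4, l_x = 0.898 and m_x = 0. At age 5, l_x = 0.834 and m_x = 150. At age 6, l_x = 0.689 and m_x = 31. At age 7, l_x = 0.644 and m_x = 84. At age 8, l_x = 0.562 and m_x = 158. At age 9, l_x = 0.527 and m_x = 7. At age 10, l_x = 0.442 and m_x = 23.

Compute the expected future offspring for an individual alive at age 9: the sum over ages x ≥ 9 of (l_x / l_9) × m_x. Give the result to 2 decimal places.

l_9 = 0.527. Conditional survival from age 9 to x is l_x / l_9.
  x=9: (0.527/0.527) × 7 = 7.0000
  x=10: (0.442/0.527) × 23 = 19.2903
Sum = 7.0000 + 19.2903 = 26.2903

26.29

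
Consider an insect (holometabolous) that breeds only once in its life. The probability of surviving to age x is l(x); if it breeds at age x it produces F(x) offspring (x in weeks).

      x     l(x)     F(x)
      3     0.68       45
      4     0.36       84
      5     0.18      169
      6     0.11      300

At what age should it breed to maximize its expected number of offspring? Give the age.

6

Expected offspring if breeding at age x = l(x) × F(x):
  age 3: 0.68 × 45 = 30.600
  age 4: 0.36 × 84 = 30.240
  age 5: 0.18 × 169 = 30.420
  age 6: 0.11 × 300 = 33.000
Maximum at age 6 (33.000).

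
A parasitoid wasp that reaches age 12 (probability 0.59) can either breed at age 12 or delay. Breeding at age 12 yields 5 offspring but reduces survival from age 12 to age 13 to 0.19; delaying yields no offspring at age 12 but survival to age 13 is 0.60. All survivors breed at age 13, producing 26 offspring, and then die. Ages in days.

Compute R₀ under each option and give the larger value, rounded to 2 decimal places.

breed at age 12: R₀ = 0.59 × (5 + 0.19 × 26) = 0.59 × 9.9400 = 5.8646
delay to age 13: R₀ = 0.59 × (0.60 × 26) = 0.59 × 15.6000 = 9.2040
Higher: delay to age 13 (9.2040).

9.20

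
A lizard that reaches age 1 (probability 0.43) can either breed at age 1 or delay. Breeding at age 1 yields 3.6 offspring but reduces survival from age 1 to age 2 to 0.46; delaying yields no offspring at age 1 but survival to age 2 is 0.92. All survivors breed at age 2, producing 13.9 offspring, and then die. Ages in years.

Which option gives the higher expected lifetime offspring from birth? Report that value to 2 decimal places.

5.50

breed at age 1: R₀ = 0.43 × (3.6 + 0.46 × 13.9) = 0.43 × 9.9940 = 4.2974
delay to age 2: R₀ = 0.43 × (0.92 × 13.9) = 0.43 × 12.7880 = 5.4988
Higher: delay to age 2 (5.4988).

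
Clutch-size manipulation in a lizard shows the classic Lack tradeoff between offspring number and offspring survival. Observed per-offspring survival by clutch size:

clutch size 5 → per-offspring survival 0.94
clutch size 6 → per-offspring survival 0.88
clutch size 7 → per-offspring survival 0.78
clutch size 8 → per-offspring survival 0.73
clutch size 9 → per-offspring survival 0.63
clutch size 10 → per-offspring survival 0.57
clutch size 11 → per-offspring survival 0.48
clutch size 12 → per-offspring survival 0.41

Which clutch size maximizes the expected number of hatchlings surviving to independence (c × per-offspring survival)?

Expected hatchlings surviving to independence = c × s(c):
  c=5: 5 × 0.94 = 4.700
  c=6: 6 × 0.88 = 5.280
  c=7: 7 × 0.78 = 5.460
  c=8: 8 × 0.73 = 5.840
  c=9: 9 × 0.63 = 5.670
  c=10: 10 × 0.57 = 5.700
  c=11: 11 × 0.48 = 5.280
  c=12: 12 × 0.41 = 4.920
Maximum at c = 8 (5.840 hatchlings surviving to independence).

8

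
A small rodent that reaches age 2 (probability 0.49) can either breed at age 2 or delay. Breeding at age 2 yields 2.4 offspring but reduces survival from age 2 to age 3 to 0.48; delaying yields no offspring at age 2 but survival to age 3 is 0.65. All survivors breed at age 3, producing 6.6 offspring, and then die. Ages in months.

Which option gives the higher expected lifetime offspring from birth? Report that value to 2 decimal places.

breed at age 2: R₀ = 0.49 × (2.4 + 0.48 × 6.6) = 0.49 × 5.5680 = 2.7283
delay to age 3: R₀ = 0.49 × (0.65 × 6.6) = 0.49 × 4.2900 = 2.1021
Higher: breed at age 2 (2.7283).

2.73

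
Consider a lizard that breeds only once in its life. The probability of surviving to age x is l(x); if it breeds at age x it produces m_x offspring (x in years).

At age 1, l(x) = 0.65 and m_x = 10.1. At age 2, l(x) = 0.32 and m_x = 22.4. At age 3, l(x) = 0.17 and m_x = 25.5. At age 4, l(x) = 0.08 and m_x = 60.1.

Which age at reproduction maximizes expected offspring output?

2

Expected offspring if breeding at age x = l(x) × m_x:
  age 1: 0.65 × 10.1 = 6.565
  age 2: 0.32 × 22.4 = 7.168
  age 3: 0.17 × 25.5 = 4.335
  age 4: 0.08 × 60.1 = 4.808
Maximum at age 2 (7.168).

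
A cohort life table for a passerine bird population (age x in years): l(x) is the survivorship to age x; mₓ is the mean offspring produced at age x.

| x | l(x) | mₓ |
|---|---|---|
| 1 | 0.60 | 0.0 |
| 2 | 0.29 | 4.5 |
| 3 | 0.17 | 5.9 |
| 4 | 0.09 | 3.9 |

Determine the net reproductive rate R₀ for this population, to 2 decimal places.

2.66

R₀ = Σ l(x) mₓ:
  age 1: 0.60 × 0.0 = 0.0000
  age 2: 0.29 × 4.5 = 1.3050
  age 3: 0.17 × 5.9 = 1.0030
  age 4: 0.09 × 3.9 = 0.3510
R₀ = 0.0000 + 1.3050 + 1.0030 + 0.3510 = 2.6590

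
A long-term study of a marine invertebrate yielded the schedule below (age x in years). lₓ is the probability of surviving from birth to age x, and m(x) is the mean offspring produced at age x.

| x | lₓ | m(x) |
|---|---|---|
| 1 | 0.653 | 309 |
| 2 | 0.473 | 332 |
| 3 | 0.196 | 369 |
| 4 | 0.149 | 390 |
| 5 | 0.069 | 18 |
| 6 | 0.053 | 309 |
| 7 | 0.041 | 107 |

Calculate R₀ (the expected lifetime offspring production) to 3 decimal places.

R₀ = Σ lₓ m(x):
  age 1: 0.653 × 309 = 201.7770
  age 2: 0.473 × 332 = 157.0360
  age 3: 0.196 × 369 = 72.3240
  age 4: 0.149 × 390 = 58.1100
  age 5: 0.069 × 18 = 1.2420
  age 6: 0.053 × 309 = 16.3770
  age 7: 0.041 × 107 = 4.3870
R₀ = 201.7770 + 157.0360 + 72.3240 + 58.1100 + 1.2420 + 16.3770 + 4.3870 = 511.2530

511.253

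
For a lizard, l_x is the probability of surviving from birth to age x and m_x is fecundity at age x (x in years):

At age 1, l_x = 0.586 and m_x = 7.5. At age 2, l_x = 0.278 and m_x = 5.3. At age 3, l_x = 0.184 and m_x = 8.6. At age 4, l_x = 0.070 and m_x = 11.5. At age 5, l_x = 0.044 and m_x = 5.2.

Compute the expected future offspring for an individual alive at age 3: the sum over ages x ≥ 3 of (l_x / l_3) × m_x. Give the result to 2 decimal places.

l_3 = 0.184. Conditional survival from age 3 to x is l_x / l_3.
  x=3: (0.184/0.184) × 8.6 = 8.6000
  x=4: (0.070/0.184) × 11.5 = 4.3750
  x=5: (0.044/0.184) × 5.2 = 1.2435
Sum = 8.6000 + 4.3750 + 1.2435 = 14.2185

14.22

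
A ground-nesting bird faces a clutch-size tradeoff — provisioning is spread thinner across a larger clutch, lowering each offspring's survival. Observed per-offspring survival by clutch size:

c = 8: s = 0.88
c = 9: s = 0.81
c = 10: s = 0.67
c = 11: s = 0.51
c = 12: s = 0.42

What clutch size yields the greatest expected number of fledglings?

9

Expected fledglings = c × s(c):
  c=8: 8 × 0.88 = 7.040
  c=9: 9 × 0.81 = 7.290
  c=10: 10 × 0.67 = 6.700
  c=11: 11 × 0.51 = 5.610
  c=12: 12 × 0.42 = 5.040
Maximum at c = 9 (7.290 fledglings).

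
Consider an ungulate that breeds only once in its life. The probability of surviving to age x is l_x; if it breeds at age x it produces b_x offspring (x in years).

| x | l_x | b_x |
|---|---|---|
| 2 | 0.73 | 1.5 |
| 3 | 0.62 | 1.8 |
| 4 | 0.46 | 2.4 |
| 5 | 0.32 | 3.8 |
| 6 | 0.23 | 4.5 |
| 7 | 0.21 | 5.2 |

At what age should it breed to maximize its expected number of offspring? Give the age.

5

Expected offspring if breeding at age x = l_x × b_x:
  age 2: 0.73 × 1.5 = 1.095
  age 3: 0.62 × 1.8 = 1.116
  age 4: 0.46 × 2.4 = 1.104
  age 5: 0.32 × 3.8 = 1.216
  age 6: 0.23 × 4.5 = 1.035
  age 7: 0.21 × 5.2 = 1.092
Maximum at age 5 (1.216).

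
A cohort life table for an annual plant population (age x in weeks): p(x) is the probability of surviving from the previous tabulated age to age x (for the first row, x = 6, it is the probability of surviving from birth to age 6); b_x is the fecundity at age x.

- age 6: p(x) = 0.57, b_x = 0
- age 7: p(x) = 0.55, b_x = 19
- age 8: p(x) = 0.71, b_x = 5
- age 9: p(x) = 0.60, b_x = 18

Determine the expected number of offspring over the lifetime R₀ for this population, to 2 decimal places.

Survivorship from birth: l_x = p_6·p_7·…·p_x.
  l_6 = 0.57000
  l_7 = 0.31350
  l_8 = 0.22258
  l_9 = 0.13355
R₀ = Σ l_x b_x:
  age 6: 0.57000 × 0 = 0.0000
  age 7: 0.31350 × 19 = 5.9565
  age 8: 0.22258 × 5 = 1.1129
  age 9: 0.13355 × 18 = 2.4039
R₀ = 0.0000 + 5.9565 + 1.1129 + 2.4039 = 9.4733

9.47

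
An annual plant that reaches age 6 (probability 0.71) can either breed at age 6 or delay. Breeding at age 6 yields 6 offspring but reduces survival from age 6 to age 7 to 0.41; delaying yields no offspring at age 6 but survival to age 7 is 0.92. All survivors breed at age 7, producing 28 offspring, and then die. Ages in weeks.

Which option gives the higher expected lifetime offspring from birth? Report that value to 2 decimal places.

18.29

breed at age 6: R₀ = 0.71 × (6 + 0.41 × 28) = 0.71 × 17.4800 = 12.4108
delay to age 7: R₀ = 0.71 × (0.92 × 28) = 0.71 × 25.7600 = 18.2896
Higher: delay to age 7 (18.2896).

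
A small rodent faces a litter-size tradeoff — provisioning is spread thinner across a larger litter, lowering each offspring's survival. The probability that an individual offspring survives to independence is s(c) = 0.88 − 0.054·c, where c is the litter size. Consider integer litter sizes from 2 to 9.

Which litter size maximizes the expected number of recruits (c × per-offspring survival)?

Expected recruits = c × s(c):
  c=2: 2 × 0.772 = 1.544
  c=3: 3 × 0.718 = 2.154
  c=4: 4 × 0.664 = 2.656
  c=5: 5 × 0.610 = 3.050
  c=6: 6 × 0.556 = 3.336
  c=7: 7 × 0.502 = 3.514
  c=8: 8 × 0.448 = 3.584
  c=9: 9 × 0.394 = 3.546
Maximum at c = 8 (3.584 recruits).

8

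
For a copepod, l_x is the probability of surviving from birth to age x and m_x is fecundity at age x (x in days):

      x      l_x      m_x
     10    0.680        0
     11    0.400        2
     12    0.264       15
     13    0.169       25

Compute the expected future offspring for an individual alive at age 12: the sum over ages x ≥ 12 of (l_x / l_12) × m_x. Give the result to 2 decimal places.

l_12 = 0.264. Conditional survival from age 12 to x is l_x / l_12.
  x=12: (0.264/0.264) × 15 = 15.0000
  x=13: (0.169/0.264) × 25 = 16.0038
Sum = 15.0000 + 16.0038 = 31.0038

31.00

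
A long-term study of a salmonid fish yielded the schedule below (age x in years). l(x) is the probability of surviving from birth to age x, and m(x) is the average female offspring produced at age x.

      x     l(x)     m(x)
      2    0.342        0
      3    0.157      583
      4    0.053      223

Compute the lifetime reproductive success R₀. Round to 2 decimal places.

R₀ = Σ l(x) m(x):
  age 2: 0.342 × 0 = 0.0000
  age 3: 0.157 × 583 = 91.5310
  age 4: 0.053 × 223 = 11.8190
R₀ = 0.0000 + 91.5310 + 11.8190 = 103.3500

103.35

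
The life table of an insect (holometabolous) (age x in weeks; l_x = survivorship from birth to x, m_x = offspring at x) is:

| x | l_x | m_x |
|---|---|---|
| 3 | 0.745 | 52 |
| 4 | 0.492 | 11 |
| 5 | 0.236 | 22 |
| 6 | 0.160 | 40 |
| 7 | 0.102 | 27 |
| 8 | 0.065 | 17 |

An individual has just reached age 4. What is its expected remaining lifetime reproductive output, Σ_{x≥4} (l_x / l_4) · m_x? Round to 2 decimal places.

l_4 = 0.492. Conditional survival from age 4 to x is l_x / l_4.
  x=4: (0.492/0.492) × 11 = 11.0000
  x=5: (0.236/0.492) × 22 = 10.5528
  x=6: (0.160/0.492) × 40 = 13.0081
  x=7: (0.102/0.492) × 27 = 5.5976
  x=8: (0.065/0.492) × 17 = 2.2459
Sum = 11.0000 + 10.5528 + 13.0081 + 5.5976 + 2.2459 = 42.4045

42.40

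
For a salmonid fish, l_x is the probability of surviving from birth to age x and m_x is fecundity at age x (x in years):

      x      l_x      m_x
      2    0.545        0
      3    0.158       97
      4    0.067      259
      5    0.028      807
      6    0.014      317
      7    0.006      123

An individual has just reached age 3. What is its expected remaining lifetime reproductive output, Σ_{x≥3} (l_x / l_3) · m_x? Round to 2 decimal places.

382.60

l_3 = 0.158. Conditional survival from age 3 to x is l_x / l_3.
  x=3: (0.158/0.158) × 97 = 97.0000
  x=4: (0.067/0.158) × 259 = 109.8291
  x=5: (0.028/0.158) × 807 = 143.0127
  x=6: (0.014/0.158) × 317 = 28.0886
  x=7: (0.006/0.158) × 123 = 4.6709
Sum = 97.0000 + 109.8291 + 143.0127 + 28.0886 + 4.6709 = 382.6013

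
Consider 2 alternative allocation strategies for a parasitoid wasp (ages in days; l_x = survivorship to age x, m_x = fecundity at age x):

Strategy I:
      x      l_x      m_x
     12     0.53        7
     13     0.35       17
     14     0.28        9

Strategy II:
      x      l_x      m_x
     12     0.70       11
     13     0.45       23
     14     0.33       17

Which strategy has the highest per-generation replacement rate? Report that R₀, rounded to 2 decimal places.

23.66

Strategy I: R₀ = 0.53×7 + 0.35×17 + 0.28×9 = 12.1800
Strategy II: R₀ = 0.70×11 + 0.45×23 + 0.33×17 = 23.6600
Highest R₀: strategy II with 23.6600.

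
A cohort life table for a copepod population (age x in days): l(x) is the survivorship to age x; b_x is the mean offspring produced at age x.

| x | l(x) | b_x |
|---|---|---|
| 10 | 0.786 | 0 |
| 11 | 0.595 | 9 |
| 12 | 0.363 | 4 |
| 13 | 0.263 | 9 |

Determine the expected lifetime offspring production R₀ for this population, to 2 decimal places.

R₀ = Σ l(x) b_x:
  age 10: 0.786 × 0 = 0.0000
  age 11: 0.595 × 9 = 5.3550
  age 12: 0.363 × 4 = 1.4520
  age 13: 0.263 × 9 = 2.3670
R₀ = 0.0000 + 5.3550 + 1.4520 + 2.3670 = 9.1740

9.17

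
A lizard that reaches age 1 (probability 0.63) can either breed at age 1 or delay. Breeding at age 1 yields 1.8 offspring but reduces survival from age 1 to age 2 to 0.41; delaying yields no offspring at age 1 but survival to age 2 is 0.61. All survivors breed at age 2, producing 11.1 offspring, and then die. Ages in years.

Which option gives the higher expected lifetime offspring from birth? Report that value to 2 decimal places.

breed at age 1: R₀ = 0.63 × (1.8 + 0.41 × 11.1) = 0.63 × 6.3510 = 4.0011
delay to age 2: R₀ = 0.63 × (0.61 × 11.1) = 0.63 × 6.7710 = 4.2657
Higher: delay to age 2 (4.2657).

4.27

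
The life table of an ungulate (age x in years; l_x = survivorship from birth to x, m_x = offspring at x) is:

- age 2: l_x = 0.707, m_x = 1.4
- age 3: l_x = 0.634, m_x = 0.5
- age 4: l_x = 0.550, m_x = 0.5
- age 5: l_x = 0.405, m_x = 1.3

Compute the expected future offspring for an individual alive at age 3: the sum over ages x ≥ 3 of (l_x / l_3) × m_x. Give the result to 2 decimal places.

1.76

l_3 = 0.634. Conditional survival from age 3 to x is l_x / l_3.
  x=3: (0.634/0.634) × 0.5 = 0.5000
  x=4: (0.550/0.634) × 0.5 = 0.4338
  x=5: (0.405/0.634) × 1.3 = 0.8304
Sum = 0.5000 + 0.4338 + 0.8304 = 1.7642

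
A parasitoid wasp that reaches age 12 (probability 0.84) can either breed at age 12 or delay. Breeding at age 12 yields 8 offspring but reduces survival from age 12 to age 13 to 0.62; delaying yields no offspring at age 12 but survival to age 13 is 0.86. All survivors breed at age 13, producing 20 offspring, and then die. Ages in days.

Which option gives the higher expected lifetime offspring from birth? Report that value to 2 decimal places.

17.14

breed at age 12: R₀ = 0.84 × (8 + 0.62 × 20) = 0.84 × 20.4000 = 17.1360
delay to age 13: R₀ = 0.84 × (0.86 × 20) = 0.84 × 17.2000 = 14.4480
Higher: breed at age 12 (17.1360).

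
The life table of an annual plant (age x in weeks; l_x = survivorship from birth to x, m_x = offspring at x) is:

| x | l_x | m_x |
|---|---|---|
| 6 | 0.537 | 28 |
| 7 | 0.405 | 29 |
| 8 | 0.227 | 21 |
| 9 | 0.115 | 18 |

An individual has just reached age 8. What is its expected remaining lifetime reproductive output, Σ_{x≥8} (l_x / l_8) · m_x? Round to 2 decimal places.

30.12

l_8 = 0.227. Conditional survival from age 8 to x is l_x / l_8.
  x=8: (0.227/0.227) × 21 = 21.0000
  x=9: (0.115/0.227) × 18 = 9.1189
Sum = 21.0000 + 9.1189 = 30.1189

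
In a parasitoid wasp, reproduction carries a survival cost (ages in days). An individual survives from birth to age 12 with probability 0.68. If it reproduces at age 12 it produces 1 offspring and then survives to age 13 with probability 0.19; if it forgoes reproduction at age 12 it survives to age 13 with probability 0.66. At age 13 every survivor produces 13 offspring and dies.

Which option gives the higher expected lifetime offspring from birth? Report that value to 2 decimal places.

breed at age 12: R₀ = 0.68 × (1 + 0.19 × 13) = 0.68 × 3.4700 = 2.3596
delay to age 13: R₀ = 0.68 × (0.66 × 13) = 0.68 × 8.5800 = 5.8344
Higher: delay to age 13 (5.8344).

5.83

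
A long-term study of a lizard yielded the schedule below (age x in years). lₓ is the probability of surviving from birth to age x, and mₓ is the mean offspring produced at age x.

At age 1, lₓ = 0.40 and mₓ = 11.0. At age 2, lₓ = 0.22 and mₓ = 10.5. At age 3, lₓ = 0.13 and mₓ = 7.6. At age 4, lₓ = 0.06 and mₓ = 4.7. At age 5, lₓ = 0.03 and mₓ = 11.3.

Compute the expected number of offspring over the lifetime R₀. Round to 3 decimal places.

R₀ = Σ lₓ mₓ:
  age 1: 0.40 × 11.0 = 4.4000
  age 2: 0.22 × 10.5 = 2.3100
  age 3: 0.13 × 7.6 = 0.9880
  age 4: 0.06 × 4.7 = 0.2820
  age 5: 0.03 × 11.3 = 0.3390
R₀ = 4.4000 + 2.3100 + 0.9880 + 0.2820 + 0.3390 = 8.3190

8.319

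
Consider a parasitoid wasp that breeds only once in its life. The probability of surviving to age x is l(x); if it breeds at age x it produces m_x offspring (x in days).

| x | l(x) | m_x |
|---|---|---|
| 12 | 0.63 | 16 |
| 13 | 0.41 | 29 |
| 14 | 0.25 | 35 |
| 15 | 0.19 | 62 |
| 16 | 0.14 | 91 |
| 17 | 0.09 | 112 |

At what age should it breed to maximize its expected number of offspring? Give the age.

Expected offspring if breeding at age x = l(x) × m_x:
  age 12: 0.63 × 16 = 10.080
  age 13: 0.41 × 29 = 11.890
  age 14: 0.25 × 35 = 8.750
  age 15: 0.19 × 62 = 11.780
  age 16: 0.14 × 91 = 12.740
  age 17: 0.09 × 112 = 10.080
Maximum at age 16 (12.740).

16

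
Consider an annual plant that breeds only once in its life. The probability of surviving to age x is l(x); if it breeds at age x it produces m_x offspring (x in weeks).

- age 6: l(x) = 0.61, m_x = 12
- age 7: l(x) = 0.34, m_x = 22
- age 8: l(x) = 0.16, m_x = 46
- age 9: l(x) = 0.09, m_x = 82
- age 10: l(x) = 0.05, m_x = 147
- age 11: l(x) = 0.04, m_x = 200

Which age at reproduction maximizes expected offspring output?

Expected offspring if breeding at age x = l(x) × m_x:
  age 6: 0.61 × 12 = 7.320
  age 7: 0.34 × 22 = 7.480
  age 8: 0.16 × 46 = 7.360
  age 9: 0.09 × 82 = 7.380
  age 10: 0.05 × 147 = 7.350
  age 11: 0.04 × 200 = 8.000
Maximum at age 11 (8.000).

11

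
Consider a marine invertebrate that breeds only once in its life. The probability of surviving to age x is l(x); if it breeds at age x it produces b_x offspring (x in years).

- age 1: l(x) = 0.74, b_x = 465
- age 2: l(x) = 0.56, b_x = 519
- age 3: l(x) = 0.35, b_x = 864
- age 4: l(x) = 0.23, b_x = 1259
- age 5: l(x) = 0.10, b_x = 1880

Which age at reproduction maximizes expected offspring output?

1

Expected offspring if breeding at age x = l(x) × b_x:
  age 1: 0.74 × 465 = 344.100
  age 2: 0.56 × 519 = 290.640
  age 3: 0.35 × 864 = 302.400
  age 4: 0.23 × 1259 = 289.570
  age 5: 0.10 × 1880 = 188.000
Maximum at age 1 (344.100).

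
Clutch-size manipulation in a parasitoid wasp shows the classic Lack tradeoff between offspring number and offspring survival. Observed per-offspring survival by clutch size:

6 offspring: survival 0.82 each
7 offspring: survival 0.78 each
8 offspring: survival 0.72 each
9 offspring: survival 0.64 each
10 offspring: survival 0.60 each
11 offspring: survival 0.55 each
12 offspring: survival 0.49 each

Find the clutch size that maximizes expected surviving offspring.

11

Expected surviving offspring = c × s(c):
  c=6: 6 × 0.82 = 4.920
  c=7: 7 × 0.78 = 5.460
  c=8: 8 × 0.72 = 5.760
  c=9: 9 × 0.64 = 5.760
  c=10: 10 × 0.60 = 6.000
  c=11: 11 × 0.55 = 6.050
  c=12: 12 × 0.49 = 5.880
Maximum at c = 11 (6.050 surviving offspring).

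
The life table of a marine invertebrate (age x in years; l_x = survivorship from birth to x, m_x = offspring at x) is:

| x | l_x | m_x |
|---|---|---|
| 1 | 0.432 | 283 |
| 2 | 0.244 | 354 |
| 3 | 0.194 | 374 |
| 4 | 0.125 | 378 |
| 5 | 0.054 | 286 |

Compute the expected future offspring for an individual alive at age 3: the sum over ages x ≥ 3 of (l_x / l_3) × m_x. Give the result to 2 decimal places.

697.16

l_3 = 0.194. Conditional survival from age 3 to x is l_x / l_3.
  x=3: (0.194/0.194) × 374 = 374.0000
  x=4: (0.125/0.194) × 378 = 243.5567
  x=5: (0.054/0.194) × 286 = 79.6082
Sum = 374.0000 + 243.5567 + 79.6082 = 697.1649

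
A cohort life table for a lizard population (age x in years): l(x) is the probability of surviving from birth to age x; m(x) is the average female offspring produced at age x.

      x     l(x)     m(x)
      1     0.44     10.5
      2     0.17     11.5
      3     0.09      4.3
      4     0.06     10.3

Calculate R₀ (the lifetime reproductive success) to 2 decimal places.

R₀ = Σ l(x) m(x):
  age 1: 0.44 × 10.5 = 4.6200
  age 2: 0.17 × 11.5 = 1.9550
  age 3: 0.09 × 4.3 = 0.3870
  age 4: 0.06 × 10.3 = 0.6180
R₀ = 4.6200 + 1.9550 + 0.3870 + 0.6180 = 7.5800

7.58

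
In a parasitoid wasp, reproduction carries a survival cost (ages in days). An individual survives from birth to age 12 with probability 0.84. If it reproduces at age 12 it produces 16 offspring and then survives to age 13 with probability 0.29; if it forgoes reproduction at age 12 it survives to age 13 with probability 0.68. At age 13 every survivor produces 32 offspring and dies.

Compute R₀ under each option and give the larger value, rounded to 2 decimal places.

breed at age 12: R₀ = 0.84 × (16 + 0.29 × 32) = 0.84 × 25.2800 = 21.2352
delay to age 13: R₀ = 0.84 × (0.68 × 32) = 0.84 × 21.7600 = 18.2784
Higher: breed at age 12 (21.2352).

21.24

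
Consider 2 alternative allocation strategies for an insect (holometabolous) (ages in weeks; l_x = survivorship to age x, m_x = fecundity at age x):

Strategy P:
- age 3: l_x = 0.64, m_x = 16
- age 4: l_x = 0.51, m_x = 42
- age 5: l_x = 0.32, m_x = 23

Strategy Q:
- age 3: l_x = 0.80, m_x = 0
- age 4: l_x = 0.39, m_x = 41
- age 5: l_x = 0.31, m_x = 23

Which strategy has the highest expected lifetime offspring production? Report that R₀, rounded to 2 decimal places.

39.02

Strategy P: R₀ = 0.64×16 + 0.51×42 + 0.32×23 = 39.0200
Strategy Q: R₀ = 0.80×0 + 0.39×41 + 0.31×23 = 23.1200
Highest R₀: strategy P with 39.0200.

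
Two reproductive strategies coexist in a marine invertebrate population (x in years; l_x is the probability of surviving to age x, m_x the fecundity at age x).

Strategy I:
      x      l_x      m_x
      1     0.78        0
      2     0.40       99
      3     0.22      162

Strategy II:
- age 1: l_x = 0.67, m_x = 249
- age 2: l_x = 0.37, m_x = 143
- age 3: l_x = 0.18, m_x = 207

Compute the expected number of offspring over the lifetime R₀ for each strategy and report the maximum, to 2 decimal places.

Strategy I: R₀ = 0.78×0 + 0.40×99 + 0.22×162 = 75.2400
Strategy II: R₀ = 0.67×249 + 0.37×143 + 0.18×207 = 257.0000
Highest R₀: strategy II with 257.0000.

257.00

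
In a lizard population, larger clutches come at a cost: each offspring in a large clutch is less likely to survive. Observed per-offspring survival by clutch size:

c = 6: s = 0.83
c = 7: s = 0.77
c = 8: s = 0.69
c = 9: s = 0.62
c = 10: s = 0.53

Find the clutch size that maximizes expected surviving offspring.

Expected surviving offspring = c × s(c):
  c=6: 6 × 0.83 = 4.980
  c=7: 7 × 0.77 = 5.390
  c=8: 8 × 0.69 = 5.520
  c=9: 9 × 0.62 = 5.580
  c=10: 10 × 0.53 = 5.300
Maximum at c = 9 (5.580 surviving offspring).

9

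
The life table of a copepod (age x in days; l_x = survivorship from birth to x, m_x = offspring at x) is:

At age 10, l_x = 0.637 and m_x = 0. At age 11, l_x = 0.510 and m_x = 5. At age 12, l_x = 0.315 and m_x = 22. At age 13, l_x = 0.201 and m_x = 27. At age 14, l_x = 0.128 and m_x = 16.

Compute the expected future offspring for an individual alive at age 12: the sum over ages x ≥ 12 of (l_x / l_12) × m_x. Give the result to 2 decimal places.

l_12 = 0.315. Conditional survival from age 12 to x is l_x / l_12.
  x=12: (0.315/0.315) × 22 = 22.0000
  x=13: (0.201/0.315) × 27 = 17.2286
  x=14: (0.128/0.315) × 16 = 6.5016
Sum = 22.0000 + 17.2286 + 6.5016 = 45.7302

45.73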